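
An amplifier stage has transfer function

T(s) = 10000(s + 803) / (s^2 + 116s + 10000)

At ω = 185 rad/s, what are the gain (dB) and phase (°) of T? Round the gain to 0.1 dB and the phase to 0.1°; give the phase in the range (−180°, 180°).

At s = jω = j185:
zero (s+803): 803 + j185 → |·| = √(803²+185²) = √679034 ≈ 824.04, ∠ = arctan(185/803) ≈ 12.97°
quadratic: (j185)² + 116·j185 + 10000 = -24225 + j21460 → |·| ≈ 32363, ∠ ≈ 138.46°
|T| = 10000 · 824.04 / 32363 ≈ 254.62
Gain = 20 log₁₀(254.62) ≈ 48.12 dB
∠T = 12.97° − 138.46° = -125.49°

48.1 dB, -125.5°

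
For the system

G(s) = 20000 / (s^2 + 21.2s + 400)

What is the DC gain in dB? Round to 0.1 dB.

34.0 dB

G(0) = 20000 / 400 = 50
20 log₁₀(50) ≈ 33.98 dB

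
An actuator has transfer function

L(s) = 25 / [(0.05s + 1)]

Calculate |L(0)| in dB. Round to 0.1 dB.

L(0) = 25 · 1 / 1 = 25
20 log₁₀(25) ≈ 27.96 dB

28.0 dB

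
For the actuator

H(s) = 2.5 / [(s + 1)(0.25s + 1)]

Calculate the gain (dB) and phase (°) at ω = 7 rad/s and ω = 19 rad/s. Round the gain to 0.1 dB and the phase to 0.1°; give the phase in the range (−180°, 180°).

At ω = 7 rad/s:
pole (1 + j7·1) = 1 + j7 → |·| ≈ 7.0711, ∠ ≈ 81.87°
pole (1 + j7·0.25) = 1 + j1.75 → |·| ≈ 2.0156, ∠ ≈ 60.26°
|H| = 2.5 · 1 / (7.0711 · 2.0156) ≈ 0.17541
Gain = 20 log₁₀(0.17541) ≈ -15.12 dB
∠H = (0°) − (81.87° + 60.26°) = -142.13°

At ω = 19 rad/s:
pole (1 + j19·1) = 1 + j19 → |·| ≈ 19.026, ∠ ≈ 86.99°
pole (1 + j19·0.25) = 1 + j4.75 → |·| ≈ 4.8541, ∠ ≈ 78.11°
|H| = 2.5 · 1 / (19.026 · 4.8541) ≈ 0.02707
Gain = 20 log₁₀(0.02707) ≈ -31.35 dB
∠H = (0°) − (86.99° + 78.11°) = -165.10°

ω = 7: -15.1 dB, -142.1°; ω = 19: -31.4 dB, -165.1°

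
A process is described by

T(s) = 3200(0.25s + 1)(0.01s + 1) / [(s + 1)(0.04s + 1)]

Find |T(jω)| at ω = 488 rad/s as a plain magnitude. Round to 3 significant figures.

204

At ω = 488 rad/s:
zero (1 + j488·0.25) = 1 + j122 → |·| ≈ 122, ∠ ≈ 89.53°
zero (1 + j488·0.01) = 1 + j4.88 → |·| ≈ 4.9814, ∠ ≈ 78.42°
pole (1 + j488·1) = 1 + j488 → |·| ≈ 488, ∠ ≈ 89.88°
pole (1 + j488·0.04) = 1 + j19.52 → |·| ≈ 19.546, ∠ ≈ 87.07°
|T| = 3200 · 122 · 4.9814 / (488 · 19.546) ≈ 203.88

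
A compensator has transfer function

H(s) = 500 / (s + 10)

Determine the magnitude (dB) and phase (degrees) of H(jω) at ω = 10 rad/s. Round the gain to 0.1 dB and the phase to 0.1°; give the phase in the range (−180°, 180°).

At s = jω = j10:
pole (s+10): 10 + j10 → |·| = √(10²+10²) = √200 ≈ 14.142, ∠ = arctan(10/10) ≈ 45.00°
|H| = 500 / 14.142 ≈ 35.356
Gain = 20 log₁₀(35.356) ≈ 30.97 dB
∠H = 0.00° − 45.00° = -45.00°

31.0 dB, -45.0°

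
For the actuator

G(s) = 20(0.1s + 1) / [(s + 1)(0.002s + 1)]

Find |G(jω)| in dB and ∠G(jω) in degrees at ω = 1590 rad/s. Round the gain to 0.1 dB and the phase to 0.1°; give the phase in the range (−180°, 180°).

At ω = 1590 rad/s:
zero (1 + j1590·0.1) = 1 + j159 → |·| ≈ 159, ∠ ≈ 89.64°
pole (1 + j1590·1) = 1 + j1590 → |·| ≈ 1590, ∠ ≈ 89.96°
pole (1 + j1590·0.002) = 1 + j3.18 → |·| ≈ 3.3335, ∠ ≈ 72.54°
|G| = 20 · 159 / (1590 · 3.3335) ≈ 0.59997
Gain = 20 log₁₀(0.59997) ≈ -4.44 dB
∠G = (89.64°) − (89.96° + 72.54°) = -72.86°

-4.4 dB, -72.9°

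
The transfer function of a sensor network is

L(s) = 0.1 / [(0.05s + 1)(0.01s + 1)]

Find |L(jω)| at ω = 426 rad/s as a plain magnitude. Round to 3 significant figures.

At ω = 426 rad/s:
pole (1 + j426·0.05) = 1 + j21.3 → |·| ≈ 21.323, ∠ ≈ 87.31°
pole (1 + j426·0.01) = 1 + j4.26 → |·| ≈ 4.3758, ∠ ≈ 76.79°
|L| = 0.1 · 1 / (21.323 · 4.3758) ≈ 0.0010718

0.00107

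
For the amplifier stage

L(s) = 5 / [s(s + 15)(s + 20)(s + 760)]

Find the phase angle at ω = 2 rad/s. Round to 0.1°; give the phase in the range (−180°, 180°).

At s = jω = j2:
pole (s+15): 15 + j2 → |·| = √(15²+2²) = √229 ≈ 15.133, ∠ = arctan(2/15) ≈ 7.59°
pole (s+20): 20 + j2 → |·| = √(20²+2²) = √404 ≈ 20.1, ∠ = arctan(2/20) ≈ 5.71°
pole (s+760): 760 + j2 → |·| = √(760²+2²) = √577604 ≈ 760, ∠ = arctan(2/760) ≈ 0.15°
pole at origin: |s| = 2, ∠ = 90.00° (in denominator)
∠L = 0.00° − 103.45° = -103.45°

-103.5°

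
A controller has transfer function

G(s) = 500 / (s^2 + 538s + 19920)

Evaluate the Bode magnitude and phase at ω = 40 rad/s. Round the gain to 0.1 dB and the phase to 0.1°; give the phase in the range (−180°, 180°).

Substitute s = j40:
Numerator: 500 = 500 + j0
Denominator: (j40)^2 + 538(j40) + 19920 = 18320 + j21520
|N| = √(500² + 0²) ≈ 500, ∠N ≈ 0.00°
|D| = √(18320² + 21520²) ≈ 28262, ∠D ≈ 49.59°
|G| = 500 / 28262 ≈ 0.017692
Gain = 20 log₁₀(0.017692) ≈ -35.04 dB
∠G = 0.00° − 49.59° = -49.59°

-35.0 dB, -49.6°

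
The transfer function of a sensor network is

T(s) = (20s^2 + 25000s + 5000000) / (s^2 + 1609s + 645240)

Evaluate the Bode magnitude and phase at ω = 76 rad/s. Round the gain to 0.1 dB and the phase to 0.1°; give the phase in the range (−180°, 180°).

Substitute s = j76:
Numerator: 20(j76)^2 + 25000(j76) + 5000000 = 4884480 + j1900000
Denominator: (j76)^2 + 1609(j76) + 645240 = 639464 + j122284
|N| = √(4884480² + 1900000²) ≈ 5.241e+06, ∠N ≈ 21.26°
|D| = √(639464² + 122284²) ≈ 6.5105e+05, ∠D ≈ 10.83°
|T| = 5.241e+06 / 6.5105e+05 ≈ 8.0501
Gain = 20 log₁₀(8.0501) ≈ 18.12 dB
∠T = 21.26° − 10.83° = 10.43°

18.1 dB, 10.4°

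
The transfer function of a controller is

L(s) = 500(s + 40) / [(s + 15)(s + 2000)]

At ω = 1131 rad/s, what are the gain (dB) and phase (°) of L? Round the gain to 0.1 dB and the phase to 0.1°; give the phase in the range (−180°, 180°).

-13.2 dB, -30.8°

At s = jω = j1131:
zero (s+40): 40 + j1131 → |·| = √(40²+1131²) = √1280761 ≈ 1131.7, ∠ = arctan(1131/40) ≈ 87.97°
pole (s+15): 15 + j1131 → |·| = √(15²+1131²) = √1279386 ≈ 1131.1, ∠ = arctan(1131/15) ≈ 89.24°
pole (s+2000): 2000 + j1131 → |·| = √(2000²+1131²) = √5279161 ≈ 2297.6, ∠ = arctan(1131/2000) ≈ 29.49°
|L| = 500 · 1131.7 / 2.5988e+06 ≈ 0.21774
Gain = 20 log₁₀(0.21774) ≈ -13.24 dB
∠L = 87.97° − 118.73° = -30.76°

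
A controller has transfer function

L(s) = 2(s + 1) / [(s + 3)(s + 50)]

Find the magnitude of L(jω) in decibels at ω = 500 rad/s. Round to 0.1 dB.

-48.0 dB

At s = jω = j500:
zero (s+1): 1 + j500 → |·| = √(1²+500²) = √250001 ≈ 500, ∠ = arctan(500/1) ≈ 89.89°
pole (s+3): 3 + j500 → |·| = √(3²+500²) = √250009 ≈ 500.01, ∠ = arctan(500/3) ≈ 89.66°
pole (s+50): 50 + j500 → |·| = √(50²+500²) = √252500 ≈ 502.49, ∠ = arctan(500/50) ≈ 84.29°
|L| = 2 · 500 / 2.5125e+05 ≈ 0.0039801
Gain = 20 log₁₀(0.0039801) ≈ -48.00 dB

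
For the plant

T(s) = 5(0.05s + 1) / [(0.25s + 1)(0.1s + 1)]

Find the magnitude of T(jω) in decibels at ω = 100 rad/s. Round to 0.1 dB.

At ω = 100 rad/s:
zero (1 + j100·0.05) = 1 + j5 → |·| ≈ 5.099, ∠ ≈ 78.69°
pole (1 + j100·0.25) = 1 + j25 → |·| ≈ 25.02, ∠ ≈ 87.71°
pole (1 + j100·0.1) = 1 + j10 → |·| ≈ 10.05, ∠ ≈ 84.29°
|T| = 5 · 5.099 / (25.02 · 10.05) ≈ 0.10139
Gain = 20 log₁₀(0.10139) ≈ -19.88 dB

-19.9 dB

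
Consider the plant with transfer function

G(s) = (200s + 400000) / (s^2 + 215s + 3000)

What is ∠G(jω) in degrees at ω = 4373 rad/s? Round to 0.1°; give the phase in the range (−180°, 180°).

Substitute s = j4373:
Numerator: 200(j4373) + 400000 = 400000 + j874600
Denominator: (j4373)^2 + 215(j4373) + 3000 = -19120129 + j940195
|N| = √(400000² + 874600²) ≈ 9.6173e+05, ∠N ≈ 65.42°
|D| = √(19120129² + 940195²) ≈ 1.9143e+07, ∠D ≈ 177.18°
∠G = 65.42° − 177.18° = -111.76°

-111.8°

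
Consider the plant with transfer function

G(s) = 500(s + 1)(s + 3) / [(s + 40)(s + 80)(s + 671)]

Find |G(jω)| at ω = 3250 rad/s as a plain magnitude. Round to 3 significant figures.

0.151

At s = jω = j3250:
zero (s+1): 1 + j3250 → |·| = √(1²+3250²) = √10562501 ≈ 3250, ∠ = arctan(3250/1) ≈ 89.98°
zero (s+3): 3 + j3250 → |·| = √(3²+3250²) = √10562509 ≈ 3250, ∠ = arctan(3250/3) ≈ 89.95°
pole (s+40): 40 + j3250 → |·| = √(40²+3250²) = √10564100 ≈ 3250.2, ∠ = arctan(3250/40) ≈ 89.29°
pole (s+80): 80 + j3250 → |·| = √(80²+3250²) = √10568900 ≈ 3251, ∠ = arctan(3250/80) ≈ 88.59°
pole (s+671): 671 + j3250 → |·| = √(671²+3250²) = √11012741 ≈ 3318.5, ∠ = arctan(3250/671) ≈ 78.33°
|G| = 500 · 1.0562e+07 / 3.5065e+10 ≈ 0.15061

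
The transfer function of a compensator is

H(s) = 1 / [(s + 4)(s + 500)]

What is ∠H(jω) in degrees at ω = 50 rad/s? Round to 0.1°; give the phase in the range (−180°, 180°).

At s = jω = j50:
pole (s+4): 4 + j50 → |·| = √(4²+50²) = √2516 ≈ 50.16, ∠ = arctan(50/4) ≈ 85.43°
pole (s+500): 500 + j50 → |·| = √(500²+50²) = √252500 ≈ 502.49, ∠ = arctan(50/500) ≈ 5.71°
∠H = 0.00° − 91.14° = -91.14°

-91.1°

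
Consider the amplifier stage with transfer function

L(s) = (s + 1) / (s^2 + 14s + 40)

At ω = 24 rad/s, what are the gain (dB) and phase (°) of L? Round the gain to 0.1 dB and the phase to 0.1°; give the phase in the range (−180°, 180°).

Substitute s = j24:
Numerator: (j24) + 1 = 1 + j24
Denominator: (j24)^2 + 14(j24) + 40 = -536 + j336
|N| = √(1² + 24²) ≈ 24.021, ∠N ≈ 87.61°
|D| = √(536² + 336²) ≈ 632.61, ∠D ≈ 147.92°
|L| = 24.021 / 632.61 ≈ 0.037971
Gain = 20 log₁₀(0.037971) ≈ -28.41 dB
∠L = 87.61° − 147.92° = -60.31°

-28.4 dB, -60.3°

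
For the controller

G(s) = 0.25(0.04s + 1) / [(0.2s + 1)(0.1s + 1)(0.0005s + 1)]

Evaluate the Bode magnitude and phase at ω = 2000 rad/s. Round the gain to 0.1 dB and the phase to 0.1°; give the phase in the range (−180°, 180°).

At ω = 2000 rad/s:
zero (1 + j2000·0.04) = 1 + j80 → |·| ≈ 80.006, ∠ ≈ 89.28°
pole (1 + j2000·0.2) = 1 + j400 → |·| ≈ 400, ∠ ≈ 89.86°
pole (1 + j2000·0.1) = 1 + j200 → |·| ≈ 200, ∠ ≈ 89.71°
pole (1 + j2000·0.0005) = 1 + j1 → |·| ≈ 1.4142, ∠ ≈ 45.00°
|G| = 0.25 · 80.006 / (400 · 200 · 1.4142) ≈ 0.00017679
Gain = 20 log₁₀(0.00017679) ≈ -75.05 dB
∠G = (89.28°) − (89.86° + 89.71° + 45.00°) = -135.29°

-75.1 dB, -135.3°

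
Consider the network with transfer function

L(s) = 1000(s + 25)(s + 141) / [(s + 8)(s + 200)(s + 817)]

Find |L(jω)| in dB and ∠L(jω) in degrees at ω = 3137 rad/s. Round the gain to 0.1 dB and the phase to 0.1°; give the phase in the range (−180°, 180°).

-10.2 dB, -74.6°

At s = jω = j3137:
zero (s+25): 25 + j3137 → |·| = √(25²+3137²) = √9841394 ≈ 3137.1, ∠ = arctan(3137/25) ≈ 89.54°
zero (s+141): 141 + j3137 → |·| = √(141²+3137²) = √9860650 ≈ 3140.2, ∠ = arctan(3137/141) ≈ 87.43°
pole (s+8): 8 + j3137 → |·| = √(8²+3137²) = √9840833 ≈ 3137, ∠ = arctan(3137/8) ≈ 89.85°
pole (s+200): 200 + j3137 → |·| = √(200²+3137²) = √9880769 ≈ 3143.4, ∠ = arctan(3137/200) ≈ 86.35°
pole (s+817): 817 + j3137 → |·| = √(817²+3137²) = √10508258 ≈ 3241.6, ∠ = arctan(3137/817) ≈ 75.40°
|L| = 1000 · 9.8511e+06 / 3.1965e+10 ≈ 0.30818
Gain = 20 log₁₀(0.30818) ≈ -10.22 dB
∠L = 176.97° − 251.60° = -74.63°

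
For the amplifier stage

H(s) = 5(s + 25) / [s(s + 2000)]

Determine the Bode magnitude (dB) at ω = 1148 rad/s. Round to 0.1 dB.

-53.3 dB

At s = jω = j1148:
zero (s+25): 25 + j1148 → |·| = √(25²+1148²) = √1318529 ≈ 1148.3, ∠ = arctan(1148/25) ≈ 88.75°
pole (s+2000): 2000 + j1148 → |·| = √(2000²+1148²) = √5317904 ≈ 2306.1, ∠ = arctan(1148/2000) ≈ 29.86°
pole at origin: |s| = 1148, ∠ = 90.00° (in denominator)
|H| = 5 · 1148.3 / 2.6474e+06 ≈ 0.0021687
Gain = 20 log₁₀(0.0021687) ≈ -53.28 dB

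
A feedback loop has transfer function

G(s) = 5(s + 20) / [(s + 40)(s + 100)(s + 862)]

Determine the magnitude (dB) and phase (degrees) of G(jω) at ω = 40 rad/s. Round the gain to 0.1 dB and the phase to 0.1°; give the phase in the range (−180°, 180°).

-87.4 dB, -6.0°

At s = jω = j40:
zero (s+20): 20 + j40 → |·| = √(20²+40²) = √2000 ≈ 44.721, ∠ = arctan(40/20) ≈ 63.43°
pole (s+40): 40 + j40 → |·| = √(40²+40²) = √3200 ≈ 56.569, ∠ = arctan(40/40) ≈ 45.00°
pole (s+100): 100 + j40 → |·| = √(100²+40²) = √11600 ≈ 107.7, ∠ = arctan(40/100) ≈ 21.80°
pole (s+862): 862 + j40 → |·| = √(862²+40²) = √744644 ≈ 862.93, ∠ = arctan(40/862) ≈ 2.66°
|G| = 5 · 44.721 / 5.2574e+06 ≈ 4.2531e-05
Gain = 20 log₁₀(4.2531e-05) ≈ -87.43 dB
∠G = 63.43° − 69.46° = -6.03°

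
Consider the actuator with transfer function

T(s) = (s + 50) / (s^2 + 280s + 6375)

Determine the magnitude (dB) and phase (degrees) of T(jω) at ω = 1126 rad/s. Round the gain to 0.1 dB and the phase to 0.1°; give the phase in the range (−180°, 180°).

-61.2 dB, -78.5°

Substitute s = j1126:
Numerator: (j1126) + 50 = 50 + j1126
Denominator: (j1126)^2 + 280(j1126) + 6375 = -1261501 + j315280
|N| = √(50² + 1126²) ≈ 1127.1, ∠N ≈ 87.46°
|D| = √(1261501² + 315280²) ≈ 1.3003e+06, ∠D ≈ 165.97°
|T| = 1127.1 / 1.3003e+06 ≈ 0.0008668
Gain = 20 log₁₀(0.0008668) ≈ -61.24 dB
∠T = 87.46° − 165.97° = -78.51°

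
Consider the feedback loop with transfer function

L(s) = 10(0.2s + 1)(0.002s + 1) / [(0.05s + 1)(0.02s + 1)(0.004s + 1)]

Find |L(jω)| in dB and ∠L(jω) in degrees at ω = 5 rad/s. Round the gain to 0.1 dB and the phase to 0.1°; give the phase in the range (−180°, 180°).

22.7 dB, 24.7°

At ω = 5 rad/s:
zero (1 + j5·0.2) = 1 + j1 → |·| ≈ 1.4142, ∠ ≈ 45.00°
zero (1 + j5·0.002) = 1 + j0.01 → |·| ≈ 1, ∠ ≈ 0.57°
pole (1 + j5·0.05) = 1 + j0.25 → |·| ≈ 1.0308, ∠ ≈ 14.04°
pole (1 + j5·0.02) = 1 + j0.1 → |·| ≈ 1.005, ∠ ≈ 5.71°
pole (1 + j5·0.004) = 1 + j0.02 → |·| ≈ 1.0002, ∠ ≈ 1.15°
|L| = 10 · 1.4142 · 1 / (1.0308 · 1.005 · 1.0002) ≈ 13.648
Gain = 20 log₁₀(13.648) ≈ 22.70 dB
∠L = (45.00° + 0.57°) − (14.04° + 5.71° + 1.15°) = 24.67°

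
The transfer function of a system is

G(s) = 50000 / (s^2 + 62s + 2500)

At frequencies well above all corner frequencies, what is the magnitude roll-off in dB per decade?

Each pole contributes −20 dB/decade at high frequency; each zero contributes +20 dB/decade.
Net: 0 zero(s) − 2 pole(s) → -40 dB/decade.

-40 dB/decade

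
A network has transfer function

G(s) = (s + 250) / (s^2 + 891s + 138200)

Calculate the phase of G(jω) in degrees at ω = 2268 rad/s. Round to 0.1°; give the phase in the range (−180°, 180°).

-74.3°

Substitute s = j2268:
Numerator: (j2268) + 250 = 250 + j2268
Denominator: (j2268)^2 + 891(j2268) + 138200 = -5005624 + j2020788
|N| = √(250² + 2268²) ≈ 2281.7, ∠N ≈ 83.71°
|D| = √(5005624² + 2020788²) ≈ 5.3981e+06, ∠D ≈ 158.02°
∠G = 83.71° − 158.02° = -74.31°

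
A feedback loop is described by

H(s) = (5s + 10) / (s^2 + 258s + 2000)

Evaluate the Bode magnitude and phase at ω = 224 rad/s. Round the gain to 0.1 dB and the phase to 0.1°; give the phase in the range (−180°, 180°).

-36.5 dB, -40.3°

Substitute s = j224:
Numerator: 5(j224) + 10 = 10 + j1120
Denominator: (j224)^2 + 258(j224) + 2000 = -48176 + j57792
|N| = √(10² + 1120²) ≈ 1120, ∠N ≈ 89.49°
|D| = √(48176² + 57792²) ≈ 75239, ∠D ≈ 129.81°
|H| = 1120 / 75239 ≈ 0.014886
Gain = 20 log₁₀(0.014886) ≈ -36.54 dB
∠H = 89.49° − 129.81° = -40.32°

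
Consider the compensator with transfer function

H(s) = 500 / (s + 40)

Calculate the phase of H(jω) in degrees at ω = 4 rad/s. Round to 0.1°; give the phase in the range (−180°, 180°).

-5.7°

At s = jω = j4:
pole (s+40): 40 + j4 → |·| = √(40²+4²) = √1616 ≈ 40.2, ∠ = arctan(4/40) ≈ 5.71°
∠H = 0.00° − 5.71° = -5.71°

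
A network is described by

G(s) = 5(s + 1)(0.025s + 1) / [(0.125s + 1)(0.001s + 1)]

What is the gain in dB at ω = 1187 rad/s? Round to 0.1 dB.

57.7 dB

At ω = 1187 rad/s:
zero (1 + j1187·1) = 1 + j1187 → |·| ≈ 1187, ∠ ≈ 89.95°
zero (1 + j1187·0.025) = 1 + j29.675 → |·| ≈ 29.692, ∠ ≈ 88.07°
pole (1 + j1187·0.125) = 1 + j148.375 → |·| ≈ 148.38, ∠ ≈ 89.61°
pole (1 + j1187·0.001) = 1 + j1.187 → |·| ≈ 1.5521, ∠ ≈ 49.89°
|G| = 5 · 1187 · 29.692 / (148.38 · 1.5521) ≈ 765.18
Gain = 20 log₁₀(765.18) ≈ 57.68 dB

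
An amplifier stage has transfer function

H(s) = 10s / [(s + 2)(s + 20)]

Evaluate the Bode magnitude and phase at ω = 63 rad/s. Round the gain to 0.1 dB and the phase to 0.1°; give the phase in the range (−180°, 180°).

At s = jω = j63:
zero at origin: s = j63 → |·| = 63, ∠ = 90.00°
pole (s+2): 2 + j63 → |·| = √(2²+63²) = √3973 ≈ 63.032, ∠ = arctan(63/2) ≈ 88.18°
pole (s+20): 20 + j63 → |·| = √(20²+63²) = √4369 ≈ 66.098, ∠ = arctan(63/20) ≈ 72.39°
|H| = 10 · 63 / 4166.3 ≈ 0.15121
Gain = 20 log₁₀(0.15121) ≈ -16.41 dB
∠H = 90.00° − 160.57° = -70.57°

-16.4 dB, -70.6°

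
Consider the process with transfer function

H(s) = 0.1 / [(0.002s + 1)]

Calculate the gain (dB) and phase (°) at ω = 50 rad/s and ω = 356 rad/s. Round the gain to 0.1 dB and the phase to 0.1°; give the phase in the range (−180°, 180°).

At ω = 50 rad/s:
pole (1 + j50·0.002) = 1 + j0.1 → |·| ≈ 1.005, ∠ ≈ 5.71°
|H| = 0.1 · 1 / (1.005) ≈ 0.099502
Gain = 20 log₁₀(0.099502) ≈ -20.04 dB
∠H = (0°) − (5.71°) = -5.71°

At ω = 356 rad/s:
pole (1 + j356·0.002) = 1 + j0.712 → |·| ≈ 1.2276, ∠ ≈ 35.45°
|H| = 0.1 · 1 / (1.2276) ≈ 0.08146
Gain = 20 log₁₀(0.08146) ≈ -21.78 dB
∠H = (0°) − (35.45°) = -35.45°

ω = 50: -20.0 dB, -5.7°; ω = 356: -21.8 dB, -35.5°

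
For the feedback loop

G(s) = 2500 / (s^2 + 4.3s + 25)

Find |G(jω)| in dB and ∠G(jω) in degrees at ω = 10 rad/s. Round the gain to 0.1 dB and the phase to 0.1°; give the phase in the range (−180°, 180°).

29.2 dB, -150.2°

At s = jω = j10:
quadratic: (j10)² + 4.3·j10 + 25 = -75 + j43 → |·| ≈ 86.452, ∠ ≈ 150.17°
|G| = 2500 / 86.452 ≈ 28.918
Gain = 20 log₁₀(28.918) ≈ 29.22 dB
∠G = 0.00° − 150.17° = -150.17°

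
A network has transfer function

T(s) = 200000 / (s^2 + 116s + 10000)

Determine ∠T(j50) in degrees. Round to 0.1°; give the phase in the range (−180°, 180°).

At s = jω = j50:
quadratic: (j50)² + 116·j50 + 10000 = 7500 + j5800 → |·| ≈ 9481, ∠ ≈ 37.72°
∠T = 0.00° − 37.72° = -37.72°

-37.7°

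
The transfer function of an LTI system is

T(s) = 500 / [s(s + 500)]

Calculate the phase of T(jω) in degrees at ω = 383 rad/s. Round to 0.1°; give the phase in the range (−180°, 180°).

-127.5°

At s = jω = j383:
pole (s+500): 500 + j383 → |·| = √(500²+383²) = √396689 ≈ 629.83, ∠ = arctan(383/500) ≈ 37.45°
pole at origin: |s| = 383, ∠ = 90.00° (in denominator)
∠T = 0.00° − 127.45° = -127.45°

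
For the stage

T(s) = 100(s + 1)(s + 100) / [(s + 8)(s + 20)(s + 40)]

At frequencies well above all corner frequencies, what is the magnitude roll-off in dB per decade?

Each pole contributes −20 dB/decade at high frequency; each zero contributes +20 dB/decade.
Net: 2 zero(s) − 3 pole(s) → -20 dB/decade.

-20 dB/decade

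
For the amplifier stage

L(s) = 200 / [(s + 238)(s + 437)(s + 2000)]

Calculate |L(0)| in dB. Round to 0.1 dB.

L(0) = 200 / (238·437·2000) ≈ 9.6148e-07
20 log₁₀(9.6148e-07) ≈ -120.34 dB

-120.3 dB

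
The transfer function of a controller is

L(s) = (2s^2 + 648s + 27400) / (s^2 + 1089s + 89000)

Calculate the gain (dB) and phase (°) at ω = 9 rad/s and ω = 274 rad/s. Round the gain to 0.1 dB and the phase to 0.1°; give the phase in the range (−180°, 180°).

Substitute s = j9:
Numerator: 2(j9)^2 + 648(j9) + 27400 = 27238 + j5832
Denominator: (j9)^2 + 1089(j9) + 89000 = 88919 + j9801
|N| = √(27238² + 5832²) ≈ 27855, ∠N ≈ 12.09°
|D| = √(88919² + 9801²) ≈ 89458, ∠D ≈ 6.29°
|L| = 27855 / 89458 ≈ 0.31138
Gain = 20 log₁₀(0.31138) ≈ -10.13 dB
∠L = 12.09° − 6.29° = 5.80°

Substitute s = j274:
Numerator: 2(j274)^2 + 648(j274) + 27400 = -122752 + j177552
Denominator: (j274)^2 + 1089(j274) + 89000 = 13924 + j298386
|N| = √(122752² + 177552²) ≈ 2.1585e+05, ∠N ≈ 124.66°
|D| = √(13924² + 298386²) ≈ 2.9871e+05, ∠D ≈ 87.33°
|L| = 2.1585e+05 / 2.9871e+05 ≈ 0.72261
Gain = 20 log₁₀(0.72261) ≈ -2.82 dB
∠L = 124.66° − 87.33° = 37.33°

ω = 9: -10.1 dB, 5.8°; ω = 274: -2.8 dB, 37.3°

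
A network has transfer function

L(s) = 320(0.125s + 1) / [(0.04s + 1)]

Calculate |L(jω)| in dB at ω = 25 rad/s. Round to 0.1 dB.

57.4 dB

At ω = 25 rad/s:
zero (1 + j25·0.125) = 1 + j3.125 → |·| ≈ 3.2811, ∠ ≈ 72.26°
pole (1 + j25·0.04) = 1 + j1 → |·| ≈ 1.4142, ∠ ≈ 45.00°
|L| = 320 · 3.2811 / (1.4142) ≈ 742.44
Gain = 20 log₁₀(742.44) ≈ 57.41 dB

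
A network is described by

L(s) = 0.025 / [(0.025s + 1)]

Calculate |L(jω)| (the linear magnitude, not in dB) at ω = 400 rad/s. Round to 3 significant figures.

At ω = 400 rad/s:
pole (1 + j400·0.025) = 1 + j10 → |·| ≈ 10.05, ∠ ≈ 84.29°
|L| = 0.025 · 1 / (10.05) ≈ 0.0024876

0.00249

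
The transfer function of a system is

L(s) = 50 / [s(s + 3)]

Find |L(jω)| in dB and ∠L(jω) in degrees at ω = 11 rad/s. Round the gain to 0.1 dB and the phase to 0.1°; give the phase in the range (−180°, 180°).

-8.0 dB, -164.7°

At s = jω = j11:
pole (s+3): 3 + j11 → |·| = √(3²+11²) = √130 ≈ 11.402, ∠ = arctan(11/3) ≈ 74.74°
pole at origin: |s| = 11, ∠ = 90.00° (in denominator)
|L| = 50 / 125.42 ≈ 0.39866
Gain = 20 log₁₀(0.39866) ≈ -7.99 dB
∠L = 0.00° − 164.74° = -164.74°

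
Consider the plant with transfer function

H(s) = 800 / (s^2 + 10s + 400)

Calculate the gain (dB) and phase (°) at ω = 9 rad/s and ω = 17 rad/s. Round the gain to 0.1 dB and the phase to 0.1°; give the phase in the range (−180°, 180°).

ω = 9: 7.7 dB, -15.8°; ω = 17: 11.9 dB, -56.9°

At s = jω = j9:
quadratic: (j9)² + 10·j9 + 400 = 319 + j90 → |·| ≈ 331.45, ∠ ≈ 15.76°
|H| = 800 / 331.45 ≈ 2.4136
Gain = 20 log₁₀(2.4136) ≈ 7.65 dB
∠H = 0.00° − 15.76° = -15.76°

At s = jω = j17:
quadratic: (j17)² + 10·j17 + 400 = 111 + j170 → |·| ≈ 203.03, ∠ ≈ 56.86°
|H| = 800 / 203.03 ≈ 3.9403
Gain = 20 log₁₀(3.9403) ≈ 11.91 dB
∠H = 0.00° − 56.86° = -56.86°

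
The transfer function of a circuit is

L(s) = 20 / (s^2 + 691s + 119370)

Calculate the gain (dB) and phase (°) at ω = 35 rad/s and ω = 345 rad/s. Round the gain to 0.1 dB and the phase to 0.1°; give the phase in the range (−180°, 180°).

Substitute s = j35:
Numerator: 20 = 20 + j0
Denominator: (j35)^2 + 691(j35) + 119370 = 118145 + j24185
|N| = √(20² + 0²) ≈ 20, ∠N ≈ 0.00°
|D| = √(118145² + 24185²) ≈ 1.206e+05, ∠D ≈ 11.57°
|L| = 20 / 1.206e+05 ≈ 0.00016584
Gain = 20 log₁₀(0.00016584) ≈ -75.61 dB
∠L = 0.00° − 11.57° = -11.57°

Substitute s = j345:
Numerator: 20 = 20 + j0
Denominator: (j345)^2 + 691(j345) + 119370 = 345 + j238395
|N| = √(20² + 0²) ≈ 20, ∠N ≈ 0.00°
|D| = √(345² + 238395²) ≈ 2.384e+05, ∠D ≈ 89.92°
|L| = 20 / 2.384e+05 ≈ 8.3893e-05
Gain = 20 log₁₀(8.3893e-05) ≈ -81.53 dB
∠L = 0.00° − 89.92° = -89.92°

ω = 35: -75.6 dB, -11.6°; ω = 345: -81.5 dB, -89.9°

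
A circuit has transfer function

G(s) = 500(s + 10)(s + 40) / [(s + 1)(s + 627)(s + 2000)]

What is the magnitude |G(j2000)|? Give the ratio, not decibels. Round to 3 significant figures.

0.169

At s = jω = j2000:
zero (s+10): 10 + j2000 → |·| = √(10²+2000²) = √4000100 ≈ 2000, ∠ = arctan(2000/10) ≈ 89.71°
zero (s+40): 40 + j2000 → |·| = √(40²+2000²) = √4001600 ≈ 2000.4, ∠ = arctan(2000/40) ≈ 88.85°
pole (s+1): 1 + j2000 → |·| = √(1²+2000²) = √4000001 ≈ 2000, ∠ = arctan(2000/1) ≈ 89.97°
pole (s+627): 627 + j2000 → |·| = √(627²+2000²) = √4393129 ≈ 2096, ∠ = arctan(2000/627) ≈ 72.59°
pole (s+2000): 2000 + j2000 → |·| = √(2000²+2000²) = √8000000 ≈ 2828.4, ∠ = arctan(2000/2000) ≈ 45.00°
|G| = 500 · 4.0008e+06 / 1.1857e+10 ≈ 0.16871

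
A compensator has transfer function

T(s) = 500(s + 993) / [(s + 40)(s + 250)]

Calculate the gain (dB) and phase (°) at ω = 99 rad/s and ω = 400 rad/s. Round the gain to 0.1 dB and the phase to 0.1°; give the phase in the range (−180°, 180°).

ω = 99: 24.8 dB, -83.9°; ω = 400: 9.0 dB, -120.3°

At s = jω = j99:
zero (s+993): 993 + j99 → |·| = √(993²+99²) = √995850 ≈ 997.92, ∠ = arctan(99/993) ≈ 5.69°
pole (s+40): 40 + j99 → |·| = √(40²+99²) = √11401 ≈ 106.78, ∠ = arctan(99/40) ≈ 68.00°
pole (s+250): 250 + j99 → |·| = √(250²+99²) = √72301 ≈ 268.89, ∠ = arctan(99/250) ≈ 21.60°
|T| = 500 · 997.92 / 28712 ≈ 17.378
Gain = 20 log₁₀(17.378) ≈ 24.80 dB
∠T = 5.69° − 89.60° = -83.91°

At s = jω = j400:
zero (s+993): 993 + j400 → |·| = √(993²+400²) = √1146049 ≈ 1070.5, ∠ = arctan(400/993) ≈ 21.94°
pole (s+40): 40 + j400 → |·| = √(40²+400²) = √161600 ≈ 402, ∠ = arctan(400/40) ≈ 84.29°
pole (s+250): 250 + j400 → |·| = √(250²+400²) = √222500 ≈ 471.7, ∠ = arctan(400/250) ≈ 57.99°
|T| = 500 · 1070.5 / 1.8962e+05 ≈ 2.8228
Gain = 20 log₁₀(2.8228) ≈ 9.01 dB
∠T = 21.94° − 142.28° = -120.34°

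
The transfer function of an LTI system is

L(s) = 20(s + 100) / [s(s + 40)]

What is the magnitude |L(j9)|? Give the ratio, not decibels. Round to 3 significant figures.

At s = jω = j9:
zero (s+100): 100 + j9 → |·| = √(100²+9²) = √10081 ≈ 100.4, ∠ = arctan(9/100) ≈ 5.14°
pole (s+40): 40 + j9 → |·| = √(40²+9²) = √1681 ≈ 41, ∠ = arctan(9/40) ≈ 12.68°
pole at origin: |s| = 9, ∠ = 90.00° (in denominator)
|L| = 20 · 100.4 / 369 ≈ 5.4417

5.44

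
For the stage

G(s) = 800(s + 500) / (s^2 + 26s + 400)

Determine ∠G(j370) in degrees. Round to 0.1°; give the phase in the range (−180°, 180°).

-139.5°

At s = jω = j370:
zero (s+500): 500 + j370 → |·| = √(500²+370²) = √386900 ≈ 622.01, ∠ = arctan(370/500) ≈ 36.50°
quadratic: (j370)² + 26·j370 + 400 = -136500 + j9620 → |·| ≈ 1.3684e+05, ∠ ≈ 175.97°
∠G = 36.50° − 175.97° = -139.47°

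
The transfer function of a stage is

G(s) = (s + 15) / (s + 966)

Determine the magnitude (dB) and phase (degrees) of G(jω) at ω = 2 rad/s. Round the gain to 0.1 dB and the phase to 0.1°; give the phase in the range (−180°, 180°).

-36.1 dB, 7.5°

Substitute s = j2:
Numerator: (j2) + 15 = 15 + j2
Denominator: (j2) + 966 = 966 + j2
|N| = √(15² + 2²) ≈ 15.133, ∠N ≈ 7.59°
|D| = √(966² + 2²) ≈ 966, ∠D ≈ 0.12°
|G| = 15.133 / 966 ≈ 0.015666
Gain = 20 log₁₀(0.015666) ≈ -36.10 dB
∠G = 7.59° − 0.12° = 7.47°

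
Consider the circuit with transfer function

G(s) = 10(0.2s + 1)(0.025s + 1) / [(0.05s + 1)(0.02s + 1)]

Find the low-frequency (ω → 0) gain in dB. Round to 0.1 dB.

G(0) = 10 · 1 / 1 = 10
20 log₁₀(10) ≈ 20.00 dB

20.0 dB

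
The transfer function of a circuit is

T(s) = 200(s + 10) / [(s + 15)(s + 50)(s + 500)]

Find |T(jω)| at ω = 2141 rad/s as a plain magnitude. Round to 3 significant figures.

At s = jω = j2141:
zero (s+10): 10 + j2141 → |·| = √(10²+2141²) = √4583981 ≈ 2141, ∠ = arctan(2141/10) ≈ 89.73°
pole (s+15): 15 + j2141 → |·| = √(15²+2141²) = √4584106 ≈ 2141.1, ∠ = arctan(2141/15) ≈ 89.60°
pole (s+50): 50 + j2141 → |·| = √(50²+2141²) = √4586381 ≈ 2141.6, ∠ = arctan(2141/50) ≈ 88.66°
pole (s+500): 500 + j2141 → |·| = √(500²+2141²) = √4833881 ≈ 2198.6, ∠ = arctan(2141/500) ≈ 76.85°
|T| = 200 · 2141 / 1.0081e+10 ≈ 4.2476e-05

4.25e-05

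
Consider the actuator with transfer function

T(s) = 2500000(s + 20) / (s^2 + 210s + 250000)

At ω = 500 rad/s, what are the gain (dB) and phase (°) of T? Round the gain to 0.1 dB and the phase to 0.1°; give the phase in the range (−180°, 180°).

81.5 dB, -2.3°

At s = jω = j500:
zero (s+20): 20 + j500 → |·| = √(20²+500²) = √250400 ≈ 500.4, ∠ = arctan(500/20) ≈ 87.71°
quadratic: (j500)² + 210·j500 + 250000 = 0 + j105000 → |·| ≈ 1.05e+05, ∠ ≈ 90.00°
|T| = 2500000 · 500.4 / 1.05e+05 ≈ 11914
Gain = 20 log₁₀(11914) ≈ 81.52 dB
∠T = 87.71° − 90.00° = -2.29°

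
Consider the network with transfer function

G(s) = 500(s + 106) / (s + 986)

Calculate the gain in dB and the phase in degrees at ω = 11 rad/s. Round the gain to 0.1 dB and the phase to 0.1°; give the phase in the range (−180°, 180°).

At s = jω = j11:
zero (s+106): 106 + j11 → |·| = √(106²+11²) = √11357 ≈ 106.57, ∠ = arctan(11/106) ≈ 5.92°
pole (s+986): 986 + j11 → |·| = √(986²+11²) = √972317 ≈ 986.06, ∠ = arctan(11/986) ≈ 0.64°
|G| = 500 · 106.57 / 986.06 ≈ 54.038
Gain = 20 log₁₀(54.038) ≈ 34.65 dB
∠G = 5.92° − 0.64° = 5.28°

34.7 dB, 5.3°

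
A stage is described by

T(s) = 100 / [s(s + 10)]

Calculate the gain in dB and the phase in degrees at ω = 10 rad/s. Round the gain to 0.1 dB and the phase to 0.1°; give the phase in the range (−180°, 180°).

At s = jω = j10:
pole (s+10): 10 + j10 → |·| = √(10²+10²) = √200 ≈ 14.142, ∠ = arctan(10/10) ≈ 45.00°
pole at origin: |s| = 10, ∠ = 90.00° (in denominator)
|T| = 100 / 141.42 ≈ 0.70711
Gain = 20 log₁₀(0.70711) ≈ -3.01 dB
∠T = 0.00° − 135.00° = -135.00°

-3.0 dB, -135.0°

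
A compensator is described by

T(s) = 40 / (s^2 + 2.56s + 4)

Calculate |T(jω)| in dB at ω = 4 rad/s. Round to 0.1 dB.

8.1 dB

At s = jω = j4:
quadratic: (j4)² + 2.56·j4 + 4 = -12 + j10.24 → |·| ≈ 15.775, ∠ ≈ 139.52°
|T| = 40 / 15.775 ≈ 2.5357
Gain = 20 log₁₀(2.5357) ≈ 8.08 dB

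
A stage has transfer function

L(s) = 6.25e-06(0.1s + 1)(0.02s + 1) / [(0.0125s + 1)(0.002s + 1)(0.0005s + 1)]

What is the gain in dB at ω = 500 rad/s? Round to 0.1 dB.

At ω = 500 rad/s:
zero (1 + j500·0.1) = 1 + j50 → |·| ≈ 50.01, ∠ ≈ 88.85°
zero (1 + j500·0.02) = 1 + j10 → |·| ≈ 10.05, ∠ ≈ 84.29°
pole (1 + j500·0.0125) = 1 + j6.25 → |·| ≈ 6.3295, ∠ ≈ 80.91°
pole (1 + j500·0.002) = 1 + j1 → |·| ≈ 1.4142, ∠ ≈ 45.00°
pole (1 + j500·0.0005) = 1 + j0.25 → |·| ≈ 1.0308, ∠ ≈ 14.04°
|L| = 6.25e-06 · 50.01 · 10.05 / (6.3295 · 1.4142 · 1.0308) ≈ 0.00034045
Gain = 20 log₁₀(0.00034045) ≈ -69.36 dB

-69.4 dB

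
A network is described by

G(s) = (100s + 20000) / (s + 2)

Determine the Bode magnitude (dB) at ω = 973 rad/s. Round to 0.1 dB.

40.2 dB

Substitute s = j973:
Numerator: 100(j973) + 20000 = 20000 + j97300
Denominator: (j973) + 2 = 2 + j973
|N| = √(20000² + 97300²) ≈ 99334, ∠N ≈ 78.38°
|D| = √(2² + 973²) ≈ 973, ∠D ≈ 89.88°
|G| = 99334 / 973 ≈ 102.09
Gain = 20 log₁₀(102.09) ≈ 40.18 dB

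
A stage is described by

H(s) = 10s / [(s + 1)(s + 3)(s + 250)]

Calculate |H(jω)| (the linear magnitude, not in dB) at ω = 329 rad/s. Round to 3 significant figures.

7.36e-05

At s = jω = j329:
zero at origin: s = j329 → |·| = 329, ∠ = 90.00°
pole (s+1): 1 + j329 → |·| = √(1²+329²) = √108242 ≈ 329, ∠ = arctan(329/1) ≈ 89.83°
pole (s+3): 3 + j329 → |·| = √(3²+329²) = √108250 ≈ 329.01, ∠ = arctan(329/3) ≈ 89.48°
pole (s+250): 250 + j329 → |·| = √(250²+329²) = √170741 ≈ 413.21, ∠ = arctan(329/250) ≈ 52.77°
|H| = 10 · 329 / 4.4728e+07 ≈ 7.3556e-05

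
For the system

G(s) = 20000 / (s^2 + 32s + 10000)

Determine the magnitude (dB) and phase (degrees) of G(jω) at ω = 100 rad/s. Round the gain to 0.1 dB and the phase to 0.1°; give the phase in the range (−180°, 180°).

At s = jω = j100:
quadratic: (j100)² + 32·j100 + 10000 = 0 + j3200 → |·| ≈ 3200, ∠ ≈ 90.00°
|G| = 20000 / 3200 ≈ 6.25
Gain = 20 log₁₀(6.25) ≈ 15.92 dB
∠G = 0.00° − 90.00° = -90.00°

15.9 dB, -90.0°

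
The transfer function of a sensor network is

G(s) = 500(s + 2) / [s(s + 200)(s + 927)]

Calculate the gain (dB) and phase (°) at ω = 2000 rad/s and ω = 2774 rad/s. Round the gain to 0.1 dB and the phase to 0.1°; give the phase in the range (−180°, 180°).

At s = jω = j2000:
zero (s+2): 2 + j2000 → |·| = √(2²+2000²) = √4000004 ≈ 2000, ∠ = arctan(2000/2) ≈ 89.94°
pole (s+200): 200 + j2000 → |·| = √(200²+2000²) = √4040000 ≈ 2010, ∠ = arctan(2000/200) ≈ 84.29°
pole (s+927): 927 + j2000 → |·| = √(927²+2000²) = √4859329 ≈ 2204.4, ∠ = arctan(2000/927) ≈ 65.13°
pole at origin: |s| = 2000, ∠ = 90.00° (in denominator)
|G| = 500 · 2000 / 8.8617e+09 ≈ 0.00011285
Gain = 20 log₁₀(0.00011285) ≈ -78.95 dB
∠G = 89.94° − 239.42° = -149.48°

At s = jω = j2774:
zero (s+2): 2 + j2774 → |·| = √(2²+2774²) = √7695080 ≈ 2774, ∠ = arctan(2774/2) ≈ 89.96°
pole (s+200): 200 + j2774 → |·| = √(200²+2774²) = √7735076 ≈ 2781.2, ∠ = arctan(2774/200) ≈ 85.88°
pole (s+927): 927 + j2774 → |·| = √(927²+2774²) = √8554405 ≈ 2924.8, ∠ = arctan(2774/927) ≈ 71.52°
pole at origin: |s| = 2774, ∠ = 90.00° (in denominator)
|G| = 500 · 2774 / 2.2565e+10 ≈ 6.1467e-05
Gain = 20 log₁₀(6.1467e-05) ≈ -84.23 dB
∠G = 89.96° − 247.40° = -157.44°

ω = 2000: -79.0 dB, -149.5°; ω = 2774: -84.2 dB, -157.4°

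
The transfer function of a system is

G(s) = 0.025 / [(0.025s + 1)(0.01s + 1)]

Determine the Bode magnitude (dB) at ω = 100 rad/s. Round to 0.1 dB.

-43.7 dB

At ω = 100 rad/s:
pole (1 + j100·0.025) = 1 + j2.5 → |·| ≈ 2.6926, ∠ ≈ 68.20°
pole (1 + j100·0.01) = 1 + j1 → |·| ≈ 1.4142, ∠ ≈ 45.00°
|G| = 0.025 · 1 / (2.6926 · 1.4142) ≈ 0.0065653
Gain = 20 log₁₀(0.0065653) ≈ -43.65 dB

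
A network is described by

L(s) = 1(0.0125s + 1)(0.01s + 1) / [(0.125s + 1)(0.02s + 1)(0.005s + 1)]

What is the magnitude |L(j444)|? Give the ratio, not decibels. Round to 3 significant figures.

0.0213

At ω = 444 rad/s:
zero (1 + j444·0.0125) = 1 + j5.55 → |·| ≈ 5.6394, ∠ ≈ 79.79°
zero (1 + j444·0.01) = 1 + j4.44 → |·| ≈ 4.5512, ∠ ≈ 77.31°
pole (1 + j444·0.125) = 1 + j55.5 → |·| ≈ 55.509, ∠ ≈ 88.97°
pole (1 + j444·0.02) = 1 + j8.88 → |·| ≈ 8.9361, ∠ ≈ 83.57°
pole (1 + j444·0.005) = 1 + j2.22 → |·| ≈ 2.4348, ∠ ≈ 65.75°
|L| = 1 · 5.6394 · 4.5512 / (55.509 · 8.9361 · 2.4348) ≈ 0.021251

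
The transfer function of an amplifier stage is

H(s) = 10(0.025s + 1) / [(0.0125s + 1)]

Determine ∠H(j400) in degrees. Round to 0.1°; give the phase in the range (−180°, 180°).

5.6°

At ω = 400 rad/s:
zero (1 + j400·0.025) = 1 + j10 → |·| ≈ 10.05, ∠ ≈ 84.29°
pole (1 + j400·0.0125) = 1 + j5 → |·| ≈ 5.099, ∠ ≈ 78.69°
∠H = (84.29°) − (78.69°) = 5.60°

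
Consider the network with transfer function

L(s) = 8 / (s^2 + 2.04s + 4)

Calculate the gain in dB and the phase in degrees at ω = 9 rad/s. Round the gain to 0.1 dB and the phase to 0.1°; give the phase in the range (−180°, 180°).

At s = jω = j9:
quadratic: (j9)² + 2.04·j9 + 4 = -77 + j18.36 → |·| ≈ 79.159, ∠ ≈ 166.59°
|L| = 8 / 79.159 ≈ 0.10106
Gain = 20 log₁₀(0.10106) ≈ -19.91 dB
∠L = 0.00° − 166.59° = -166.59°

-19.9 dB, -166.6°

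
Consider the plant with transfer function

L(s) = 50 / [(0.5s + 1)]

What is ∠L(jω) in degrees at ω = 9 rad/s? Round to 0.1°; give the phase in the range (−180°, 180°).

-77.5°

At ω = 9 rad/s:
pole (1 + j9·0.5) = 1 + j4.5 → |·| ≈ 4.6098, ∠ ≈ 77.47°
∠L = (0°) − (77.47°) = -77.47°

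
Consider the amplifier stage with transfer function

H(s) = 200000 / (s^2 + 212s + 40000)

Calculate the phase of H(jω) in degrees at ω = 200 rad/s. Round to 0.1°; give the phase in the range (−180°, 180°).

-90.0°

At s = jω = j200:
quadratic: (j200)² + 212·j200 + 40000 = 0 + j42400 → |·| ≈ 42400, ∠ ≈ 90.00°
∠H = 0.00° − 90.00° = -90.00°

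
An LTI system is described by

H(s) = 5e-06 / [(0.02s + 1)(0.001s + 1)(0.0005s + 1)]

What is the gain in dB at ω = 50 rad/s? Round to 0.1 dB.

-109.0 dB

At ω = 50 rad/s:
pole (1 + j50·0.02) = 1 + j1 → |·| ≈ 1.4142, ∠ ≈ 45.00°
pole (1 + j50·0.001) = 1 + j0.05 → |·| ≈ 1.0012, ∠ ≈ 2.86°
pole (1 + j50·0.0005) = 1 + j0.025 → |·| ≈ 1.0003, ∠ ≈ 1.43°
|H| = 5e-06 · 1 / (1.4142 · 1.0012 · 1.0003) ≈ 3.5303e-06
Gain = 20 log₁₀(3.5303e-06) ≈ -109.04 dB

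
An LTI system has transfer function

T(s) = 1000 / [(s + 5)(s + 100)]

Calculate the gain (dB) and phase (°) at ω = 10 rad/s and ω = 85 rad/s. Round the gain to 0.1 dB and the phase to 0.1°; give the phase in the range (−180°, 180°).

ω = 10: -1.0 dB, -69.1°; ω = 85: -21.0 dB, -127.0°

At s = jω = j10:
pole (s+5): 5 + j10 → |·| = √(5²+10²) = √125 ≈ 11.18, ∠ = arctan(10/5) ≈ 63.43°
pole (s+100): 100 + j10 → |·| = √(100²+10²) = √10100 ≈ 100.5, ∠ = arctan(10/100) ≈ 5.71°
|T| = 1000 / 1123.6 ≈ 0.89
Gain = 20 log₁₀(0.89) ≈ -1.01 dB
∠T = 0.00° − 69.14° = -69.14°

At s = jω = j85:
pole (s+5): 5 + j85 → |·| = √(5²+85²) = √7250 ≈ 85.147, ∠ = arctan(85/5) ≈ 86.63°
pole (s+100): 100 + j85 → |·| = √(100²+85²) = √17225 ≈ 131.24, ∠ = arctan(85/100) ≈ 40.36°
|T| = 1000 / 11175 ≈ 0.089485
Gain = 20 log₁₀(0.089485) ≈ -20.96 dB
∠T = 0.00° − 126.99° = -126.99°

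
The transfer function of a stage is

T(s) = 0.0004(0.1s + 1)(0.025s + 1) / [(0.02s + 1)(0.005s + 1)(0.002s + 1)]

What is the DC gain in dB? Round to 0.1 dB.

-68.0 dB

T(0) = 0.0004 · 1 / 1 = 0.0004
20 log₁₀(0.0004) ≈ -67.96 dB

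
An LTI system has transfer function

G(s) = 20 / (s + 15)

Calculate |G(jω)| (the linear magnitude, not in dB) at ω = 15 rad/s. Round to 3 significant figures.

0.943

Substitute s = j15:
Numerator: 20 = 20 + j0
Denominator: (j15) + 15 = 15 + j15
|N| = √(20² + 0²) ≈ 20, ∠N ≈ 0.00°
|D| = √(15² + 15²) ≈ 21.213, ∠D ≈ 45.00°
|G| = 20 / 21.213 ≈ 0.94282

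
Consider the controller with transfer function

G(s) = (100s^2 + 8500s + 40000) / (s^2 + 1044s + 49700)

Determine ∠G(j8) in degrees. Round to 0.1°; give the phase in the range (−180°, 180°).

Substitute s = j8:
Numerator: 100(j8)^2 + 8500(j8) + 40000 = 33600 + j68000
Denominator: (j8)^2 + 1044(j8) + 49700 = 49636 + j8352
|N| = √(33600² + 68000²) ≈ 75848, ∠N ≈ 63.71°
|D| = √(49636² + 8352²) ≈ 50334, ∠D ≈ 9.55°
∠G = 63.71° − 9.55° = 54.16°

54.2°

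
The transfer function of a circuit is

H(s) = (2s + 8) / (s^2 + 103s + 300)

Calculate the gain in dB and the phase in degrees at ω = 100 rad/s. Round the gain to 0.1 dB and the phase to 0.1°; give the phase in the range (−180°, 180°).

-37.0 dB, -45.6°

Substitute s = j100:
Numerator: 2(j100) + 8 = 8 + j200
Denominator: (j100)^2 + 103(j100) + 300 = -9700 + j10300
|N| = √(8² + 200²) ≈ 200.16, ∠N ≈ 87.71°
|D| = √(9700² + 10300²) ≈ 14148, ∠D ≈ 133.28°
|H| = 200.16 / 14148 ≈ 0.014148
Gain = 20 log₁₀(0.014148) ≈ -36.99 dB
∠H = 87.71° − 133.28° = -45.57°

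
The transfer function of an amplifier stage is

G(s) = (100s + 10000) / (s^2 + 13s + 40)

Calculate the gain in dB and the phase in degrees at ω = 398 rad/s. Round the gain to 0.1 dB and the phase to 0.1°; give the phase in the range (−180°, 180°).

Substitute s = j398:
Numerator: 100(j398) + 10000 = 10000 + j39800
Denominator: (j398)^2 + 13(j398) + 40 = -158364 + j5174
|N| = √(10000² + 39800²) ≈ 41037, ∠N ≈ 75.90°
|D| = √(158364² + 5174²) ≈ 1.5845e+05, ∠D ≈ 178.13°
|G| = 41037 / 1.5845e+05 ≈ 0.25899
Gain = 20 log₁₀(0.25899) ≈ -11.73 dB
∠G = 75.90° − 178.13° = -102.23°

-11.7 dB, -102.2°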